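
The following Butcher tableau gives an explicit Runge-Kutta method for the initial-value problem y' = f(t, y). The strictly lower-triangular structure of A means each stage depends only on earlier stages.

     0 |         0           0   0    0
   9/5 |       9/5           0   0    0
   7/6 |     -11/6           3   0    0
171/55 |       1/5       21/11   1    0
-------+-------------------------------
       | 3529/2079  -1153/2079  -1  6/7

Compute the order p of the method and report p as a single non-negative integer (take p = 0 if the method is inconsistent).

2

b = (3529/2079, -1153/2079, -1, 6/7)
c = (0, 9/5, 7/6, 171/55)
Ac = (0, 0, 27/5, 1519/330)
Σ b_i: 3529/2079·1 + (-1153/2079)·1 + (-1)·1 + 6/7·1 = 1 ✓
b·c: (-1153/2079)·9/5 + (-1)·7/6 + 6/7·171/55 = 1/2 ✓
b·c²: (-1153/2079)·81/25 + (-1)·49/36 + 6/7·29241/3025 = 3908717/762300 ≠ 1/3 ⇒ order 2.
b·Ac: (-1)·27/5 + 6/7·1519/330 = -16/11 ≠ 1/6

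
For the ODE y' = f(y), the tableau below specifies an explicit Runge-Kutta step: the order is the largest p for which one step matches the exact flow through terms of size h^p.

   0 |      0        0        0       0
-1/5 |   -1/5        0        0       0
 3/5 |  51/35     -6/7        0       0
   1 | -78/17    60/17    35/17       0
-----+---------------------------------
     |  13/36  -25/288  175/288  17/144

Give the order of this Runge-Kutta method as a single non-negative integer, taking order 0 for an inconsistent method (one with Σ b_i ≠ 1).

b = (13/36, -25/288, 175/288, 17/144)
c = (0, -1/5, 3/5, 1)
Ac = (0, 0, 6/35, 9/17)
Σ b_i: 13/36·1 + (-25/288)·1 + 175/288·1 + 17/144·1 = 1 ✓
b·c: (-25/288)·(-1/5) + 175/288·3/5 + 17/144·1 = 1/2 ✓
b·c²: (-25/288)·1/25 + 175/288·9/25 + 17/144·1 = 1/3 ✓
b·Ac: 175/288·6/35 + 17/144·9/17 = 1/6 ✓
b·c³: (-25/288)·(-1/125) + 175/288·27/125 + 17/144·1 = 1/4 ✓
b·(c∘Ac): 175/288·18/175 + 17/144·9/17 = 1/8 ✓
b·Ac²: 175/288·(-6/175) + 17/144·15/17 = 1/12 ✓
b·A²c: 17/144·6/17 = 1/24 ✓; 4 stages ⇒ order 4.

4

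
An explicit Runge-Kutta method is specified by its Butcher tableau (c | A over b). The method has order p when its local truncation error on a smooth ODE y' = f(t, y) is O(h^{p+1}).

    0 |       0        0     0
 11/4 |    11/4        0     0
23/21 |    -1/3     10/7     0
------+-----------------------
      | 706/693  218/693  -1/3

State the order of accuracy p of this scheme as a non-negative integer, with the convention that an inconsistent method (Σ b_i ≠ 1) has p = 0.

b = (706/693, 218/693, -1/3)
c = (0, 11/4, 23/21)
Ac = (0, 0, 55/14)
Σ b_i: 706/693·1 + 218/693·1 + (-1/3)·1 = 1 ✓
b·c: 218/693·11/4 + (-1/3)·23/21 = 1/2 ✓
b·c²: 218/693·121/16 + (-1/3)·529/441 = 20947/10584 ≠ 1/3 ⇒ order 2.
b·Ac: (-1/3)·55/14 = -55/42 ≠ 1/6

2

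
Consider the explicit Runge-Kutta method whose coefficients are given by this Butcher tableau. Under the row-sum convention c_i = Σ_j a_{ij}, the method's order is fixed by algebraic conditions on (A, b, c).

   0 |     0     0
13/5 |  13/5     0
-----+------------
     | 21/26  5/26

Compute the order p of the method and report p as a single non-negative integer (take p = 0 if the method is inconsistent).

b = (21/26, 5/26)
c = (0, 13/5)
Σ b_i: 21/26·1 + 5/26·1 = 1 ✓
b·c: 5/26·13/5 = 1/2 ✓; 2 stages ⇒ order 2.

2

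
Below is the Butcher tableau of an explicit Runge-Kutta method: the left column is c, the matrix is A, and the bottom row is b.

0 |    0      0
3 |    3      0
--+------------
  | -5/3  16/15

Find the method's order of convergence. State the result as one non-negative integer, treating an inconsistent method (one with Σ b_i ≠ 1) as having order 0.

0

b = (-5/3, 16/15)
c = (0, 3)
Σ b_i: (-5/3)·1 + 16/15·1 = -3/5 ≠ 1 ⇒ order 0.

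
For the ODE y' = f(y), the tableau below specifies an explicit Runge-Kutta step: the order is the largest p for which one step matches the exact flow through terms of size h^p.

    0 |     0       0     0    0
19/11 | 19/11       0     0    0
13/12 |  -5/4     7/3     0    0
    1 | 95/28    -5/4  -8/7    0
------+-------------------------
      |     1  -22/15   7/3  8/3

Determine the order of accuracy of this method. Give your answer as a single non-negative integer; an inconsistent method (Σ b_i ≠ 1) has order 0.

0

b = (1, -22/15, 7/3, 8/3)
c = (0, 19/11, 13/12, 1)
Ac = (0, 0, 133/33, -3139/924)
Σ b_i: 1·1 + (-22/15)·1 + 7/3·1 + 8/3·1 = 68/15 ≠ 1 ⇒ order 0.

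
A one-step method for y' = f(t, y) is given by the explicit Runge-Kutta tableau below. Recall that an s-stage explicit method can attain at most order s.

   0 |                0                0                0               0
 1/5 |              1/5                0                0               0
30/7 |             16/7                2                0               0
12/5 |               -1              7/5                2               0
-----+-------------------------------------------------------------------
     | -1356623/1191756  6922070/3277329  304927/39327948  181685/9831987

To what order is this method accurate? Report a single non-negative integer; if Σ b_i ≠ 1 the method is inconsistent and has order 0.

3

b = (-1356623/1191756, 6922070/3277329, 304927/39327948, 181685/9831987)
c = (0, 1/5, 30/7, 12/5)
Ac = (0, 0, 2/5, 1549/175)
Σ b_i: (-1356623/1191756)·1 + 6922070/3277329·1 + 304927/39327948·1 + 181685/9831987·1 = 1 ✓
b·c: 6922070/3277329·1/5 + 304927/39327948·30/7 + 181685/9831987·12/5 = 1/2 ✓
b·c²: 6922070/3277329·1/25 + 304927/39327948·900/49 + 181685/9831987·144/25 = 1/3 ✓
b·Ac: 304927/39327948·2/5 + 181685/9831987·1549/175 = 1/6 ✓
b·c³: 6922070/3277329·1/125 + 304927/39327948·27000/343 + 181685/9831987·1728/125 = 6574616/7448475 ≠ 1/4 ⇒ order 3.
b·(c∘Ac): 304927/39327948·12/7 + 181685/9831987·18588/875 = 3022951/7448475 ≠ 1/8
b·Ac²: 304927/39327948·2/25 + 181685/9831987·225343/6125 = 4730597/6951910 ≠ 1/12
b·A²c: 181685/9831987·4/5 = 145348/9831987 ≠ 1/24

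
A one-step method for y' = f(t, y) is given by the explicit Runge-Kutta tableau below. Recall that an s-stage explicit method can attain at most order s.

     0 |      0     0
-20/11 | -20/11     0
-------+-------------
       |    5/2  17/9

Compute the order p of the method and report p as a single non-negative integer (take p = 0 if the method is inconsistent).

0

b = (5/2, 17/9)
c = (0, -20/11)
Σ b_i: 5/2·1 + 17/9·1 = 79/18 ≠ 1 ⇒ order 0.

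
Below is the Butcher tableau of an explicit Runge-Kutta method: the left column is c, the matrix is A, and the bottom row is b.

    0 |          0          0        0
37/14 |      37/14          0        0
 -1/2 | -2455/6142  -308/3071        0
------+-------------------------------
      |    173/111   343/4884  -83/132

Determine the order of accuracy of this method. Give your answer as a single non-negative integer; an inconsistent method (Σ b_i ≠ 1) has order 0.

3

b = (173/111, 343/4884, -83/132)
c = (0, 37/14, -1/2)
Ac = (0, 0, -22/83)
Σ b_i: 173/111·1 + 343/4884·1 + (-83/132)·1 = 1 ✓
b·c: 343/4884·37/14 + (-83/132)·(-1/2) = 1/2 ✓
b·c²: 343/4884·1369/196 + (-83/132)·1/4 = 1/3 ✓
b·Ac: (-83/132)·(-22/83) = 1/6 ✓; 3 stages ⇒ order 3.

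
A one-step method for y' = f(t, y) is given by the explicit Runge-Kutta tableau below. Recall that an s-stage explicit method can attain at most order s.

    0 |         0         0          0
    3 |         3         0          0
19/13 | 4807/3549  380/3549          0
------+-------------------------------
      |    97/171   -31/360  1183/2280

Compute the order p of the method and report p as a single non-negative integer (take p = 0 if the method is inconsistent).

3

b = (97/171, -31/360, 1183/2280)
c = (0, 3, 19/13)
Ac = (0, 0, 380/1183)
Σ b_i: 97/171·1 + (-31/360)·1 + 1183/2280·1 = 1 ✓
b·c: (-31/360)·3 + 1183/2280·19/13 = 1/2 ✓
b·c²: (-31/360)·9 + 1183/2280·361/169 = 1/3 ✓
b·Ac: 1183/2280·380/1183 = 1/6 ✓; 3 stages ⇒ order 3.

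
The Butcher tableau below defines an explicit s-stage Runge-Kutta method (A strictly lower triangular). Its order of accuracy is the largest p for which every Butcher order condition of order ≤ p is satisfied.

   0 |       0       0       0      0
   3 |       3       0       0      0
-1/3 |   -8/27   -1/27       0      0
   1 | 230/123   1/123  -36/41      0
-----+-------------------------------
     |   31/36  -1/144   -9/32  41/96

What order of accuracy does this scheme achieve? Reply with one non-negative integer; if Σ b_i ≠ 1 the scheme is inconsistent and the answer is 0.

4

b = (31/36, -1/144, -9/32, 41/96)
c = (0, 3, -1/3, 1)
Ac = (0, 0, -1/9, 13/41)
Σ b_i: 31/36·1 + (-1/144)·1 + (-9/32)·1 + 41/96·1 = 1 ✓
b·c: (-1/144)·3 + (-9/32)·(-1/3) + 41/96·1 = 1/2 ✓
b·c²: (-1/144)·9 + (-9/32)·1/9 + 41/96·1 = 1/3 ✓
b·Ac: (-9/32)·(-1/9) + 41/96·13/41 = 1/6 ✓
b·c³: (-1/144)·27 + (-9/32)·(-1/27) + 41/96·1 = 1/4 ✓
b·(c∘Ac): (-9/32)·1/27 + 41/96·13/41 = 1/8 ✓
b·Ac²: (-9/32)·(-1/3) + 41/96·(-1/41) = 1/12 ✓
b·A²c: 41/96·4/41 = 1/24 ✓; 4 stages ⇒ order 4.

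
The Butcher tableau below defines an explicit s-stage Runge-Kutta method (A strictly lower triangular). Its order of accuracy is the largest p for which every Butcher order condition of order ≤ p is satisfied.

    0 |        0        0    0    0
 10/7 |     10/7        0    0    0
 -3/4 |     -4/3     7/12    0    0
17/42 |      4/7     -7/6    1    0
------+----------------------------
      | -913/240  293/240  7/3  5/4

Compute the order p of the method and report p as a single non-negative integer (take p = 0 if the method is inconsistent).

b = (-913/240, 293/240, 7/3, 5/4)
c = (0, 10/7, -3/4, 17/42)
Ac = (0, 0, 5/6, -29/12)
Σ b_i: (-913/240)·1 + 293/240·1 + 7/3·1 + 5/4·1 = 1 ✓
b·c: 293/240·10/7 + 7/3·(-3/4) + 5/4·17/42 = 1/2 ✓
b·c²: 293/240·100/49 + 7/3·9/16 + 5/4·289/1764 = 14143/3528 ≠ 1/3 ⇒ order 2.
b·Ac: 7/3·5/6 + 5/4·(-29/12) = -155/144 ≠ 1/6

2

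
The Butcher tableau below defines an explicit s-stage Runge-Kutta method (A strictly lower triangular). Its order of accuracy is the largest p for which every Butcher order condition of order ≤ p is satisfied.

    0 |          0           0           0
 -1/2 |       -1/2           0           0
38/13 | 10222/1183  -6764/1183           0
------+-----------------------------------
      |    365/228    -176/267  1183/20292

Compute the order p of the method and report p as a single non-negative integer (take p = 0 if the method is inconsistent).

3

b = (365/228, -176/267, 1183/20292)
c = (0, -1/2, 38/13)
Ac = (0, 0, 3382/1183)
Σ b_i: 365/228·1 + (-176/267)·1 + 1183/20292·1 = 1 ✓
b·c: (-176/267)·(-1/2) + 1183/20292·38/13 = 1/2 ✓
b·c²: (-176/267)·1/4 + 1183/20292·1444/169 = 1/3 ✓
b·Ac: 1183/20292·3382/1183 = 1/6 ✓; 3 stages ⇒ order 3.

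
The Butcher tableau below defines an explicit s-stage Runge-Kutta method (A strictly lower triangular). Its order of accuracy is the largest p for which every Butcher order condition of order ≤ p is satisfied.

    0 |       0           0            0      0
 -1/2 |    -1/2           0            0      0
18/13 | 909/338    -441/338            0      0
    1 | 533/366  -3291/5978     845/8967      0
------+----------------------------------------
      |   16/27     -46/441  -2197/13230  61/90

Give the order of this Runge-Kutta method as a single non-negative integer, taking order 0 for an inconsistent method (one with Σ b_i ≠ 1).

b = (16/27, -46/441, -2197/13230, 61/90)
c = (0, -1/2, 18/13, 1)
Ac = (0, 0, 441/676, 99/244)
Σ b_i: 16/27·1 + (-46/441)·1 + (-2197/13230)·1 + 61/90·1 = 1 ✓
b·c: (-46/441)·(-1/2) + (-2197/13230)·18/13 + 61/90·1 = 1/2 ✓
b·c²: (-46/441)·1/4 + (-2197/13230)·324/169 + 61/90·1 = 1/3 ✓
b·Ac: (-2197/13230)·441/676 + 61/90·99/244 = 1/6 ✓
b·c³: (-46/441)·(-1/8) + (-2197/13230)·5832/2197 + 61/90·1 = 1/4 ✓
b·(c∘Ac): (-2197/13230)·3969/4394 + 61/90·99/244 = 1/8 ✓
b·Ac²: (-2197/13230)·(-441/1352) + 61/90·21/488 = 1/12 ✓
b·A²c: 61/90·15/244 = 1/24 ✓; 4 stages ⇒ order 4.

4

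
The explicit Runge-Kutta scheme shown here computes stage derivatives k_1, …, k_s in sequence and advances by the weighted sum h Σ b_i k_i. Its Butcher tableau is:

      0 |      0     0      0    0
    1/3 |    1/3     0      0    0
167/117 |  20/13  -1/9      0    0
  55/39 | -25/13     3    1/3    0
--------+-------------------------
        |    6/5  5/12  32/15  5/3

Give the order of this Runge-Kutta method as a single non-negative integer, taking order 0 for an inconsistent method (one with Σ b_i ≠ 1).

0

b = (6/5, 5/12, 32/15, 5/3)
c = (0, 1/3, 167/117, 55/39)
Ac = (0, 0, -1/27, 518/351)
Σ b_i: 6/5·1 + 5/12·1 + 32/15·1 + 5/3·1 = 65/12 ≠ 1 ⇒ order 0.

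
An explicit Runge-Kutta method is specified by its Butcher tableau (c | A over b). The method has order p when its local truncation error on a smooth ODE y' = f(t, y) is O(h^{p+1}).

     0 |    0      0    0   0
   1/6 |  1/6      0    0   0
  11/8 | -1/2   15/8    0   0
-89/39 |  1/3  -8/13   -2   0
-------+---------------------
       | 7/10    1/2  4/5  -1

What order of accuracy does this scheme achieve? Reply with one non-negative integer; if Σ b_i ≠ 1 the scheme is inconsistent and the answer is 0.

1

b = (7/10, 1/2, 4/5, -1)
c = (0, 1/6, 11/8, -89/39)
Ac = (0, 0, 5/16, -445/156)
Σ b_i: 7/10·1 + 1/2·1 + 4/5·1 + (-1)·1 = 1 ✓
b·c: 1/2·1/6 + 4/5·11/8 + (-1)·(-89/39) = 901/260 ≠ 1/2 ⇒ order 1.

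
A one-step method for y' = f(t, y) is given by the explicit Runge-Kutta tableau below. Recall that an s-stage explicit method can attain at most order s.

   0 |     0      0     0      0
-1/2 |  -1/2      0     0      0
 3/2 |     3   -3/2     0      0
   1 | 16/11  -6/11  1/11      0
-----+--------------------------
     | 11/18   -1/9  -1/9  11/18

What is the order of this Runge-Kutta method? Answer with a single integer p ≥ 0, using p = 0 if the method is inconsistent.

b = (11/18, -1/9, -1/9, 11/18)
c = (0, -1/2, 3/2, 1)
Ac = (0, 0, 3/4, 9/22)
Σ b_i: 11/18·1 + (-1/9)·1 + (-1/9)·1 + 11/18·1 = 1 ✓
b·c: (-1/9)·(-1/2) + (-1/9)·3/2 + 11/18·1 = 1/2 ✓
b·c²: (-1/9)·1/4 + (-1/9)·9/4 + 11/18·1 = 1/3 ✓
b·Ac: (-1/9)·3/4 + 11/18·9/22 = 1/6 ✓
b·c³: (-1/9)·(-1/8) + (-1/9)·27/8 + 11/18·1 = 1/4 ✓
b·(c∘Ac): (-1/9)·9/8 + 11/18·9/22 = 1/8 ✓
b·Ac²: (-1/9)·(-3/8) + 11/18·3/44 = 1/12 ✓
b·A²c: 11/18·3/44 = 1/24 ✓; 4 stages ⇒ order 4.

4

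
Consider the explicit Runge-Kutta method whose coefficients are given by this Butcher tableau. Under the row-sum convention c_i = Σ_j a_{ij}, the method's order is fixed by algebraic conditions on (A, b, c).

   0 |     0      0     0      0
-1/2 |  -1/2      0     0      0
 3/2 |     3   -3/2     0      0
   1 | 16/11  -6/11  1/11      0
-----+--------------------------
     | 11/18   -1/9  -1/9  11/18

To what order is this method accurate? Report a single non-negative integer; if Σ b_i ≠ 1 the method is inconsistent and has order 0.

4

b = (11/18, -1/9, -1/9, 11/18)
c = (0, -1/2, 3/2, 1)
Ac = (0, 0, 3/4, 9/22)
Σ b_i: 11/18·1 + (-1/9)·1 + (-1/9)·1 + 11/18·1 = 1 ✓
b·c: (-1/9)·(-1/2) + (-1/9)·3/2 + 11/18·1 = 1/2 ✓
b·c²: (-1/9)·1/4 + (-1/9)·9/4 + 11/18·1 = 1/3 ✓
b·Ac: (-1/9)·3/4 + 11/18·9/22 = 1/6 ✓
b·c³: (-1/9)·(-1/8) + (-1/9)·27/8 + 11/18·1 = 1/4 ✓
b·(c∘Ac): (-1/9)·9/8 + 11/18·9/22 = 1/8 ✓
b·Ac²: (-1/9)·(-3/8) + 11/18·3/44 = 1/12 ✓
b·A²c: 11/18·3/44 = 1/24 ✓; 4 stages ⇒ order 4.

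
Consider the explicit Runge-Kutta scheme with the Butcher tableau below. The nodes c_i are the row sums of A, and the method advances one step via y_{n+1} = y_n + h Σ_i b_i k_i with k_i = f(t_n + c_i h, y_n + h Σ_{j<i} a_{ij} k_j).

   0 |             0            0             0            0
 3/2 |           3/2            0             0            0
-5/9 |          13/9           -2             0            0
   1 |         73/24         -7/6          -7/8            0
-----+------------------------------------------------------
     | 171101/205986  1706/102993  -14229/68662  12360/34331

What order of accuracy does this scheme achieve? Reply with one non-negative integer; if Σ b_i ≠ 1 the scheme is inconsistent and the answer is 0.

b = (171101/205986, 1706/102993, -14229/68662, 12360/34331)
c = (0, 3/2, -5/9, 1)
Ac = (0, 0, -3, -91/72)
Σ b_i: 171101/205986·1 + 1706/102993·1 + (-14229/68662)·1 + 12360/34331·1 = 1 ✓
b·c: 1706/102993·3/2 + (-14229/68662)·(-5/9) + 12360/34331·1 = 1/2 ✓
b·c²: 1706/102993·9/4 + (-14229/68662)·25/81 + 12360/34331·1 = 1/3 ✓
b·Ac: (-14229/68662)·(-3) + 12360/34331·(-91/72) = 1/6 ✓
b·c³: 1706/102993·27/8 + (-14229/68662)·(-125/729) + 12360/34331·1 = 1673909/3707748 ≠ 1/4 ⇒ order 3.
b·(c∘Ac): (-14229/68662)·5/3 + 12360/34331·(-91/72) = -164875/205986 ≠ 1/8
b·Ac²: (-14229/68662)·(-9/2) + 12360/34331·(-469/162) = -406913/3707748 ≠ 1/12
b·A²c: 12360/34331·21/8 = 32445/34331 ≠ 1/24

3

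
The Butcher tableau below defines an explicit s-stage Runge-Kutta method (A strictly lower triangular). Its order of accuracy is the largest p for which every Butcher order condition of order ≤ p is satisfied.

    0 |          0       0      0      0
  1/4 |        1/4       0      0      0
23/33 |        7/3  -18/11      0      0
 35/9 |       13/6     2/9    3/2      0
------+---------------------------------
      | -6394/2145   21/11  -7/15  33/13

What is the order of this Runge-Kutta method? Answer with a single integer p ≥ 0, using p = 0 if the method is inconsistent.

b = (-6394/2145, 21/11, -7/15, 33/13)
c = (0, 1/4, 23/33, 35/9)
Ac = (0, 0, -9/22, 109/99)
Σ b_i: (-6394/2145)·1 + 21/11·1 + (-7/15)·1 + 33/13·1 = 1 ✓
b·c: 21/11·1/4 + (-7/15)·23/33 + 33/13·35/9 = 258013/25740 ≠ 1/2 ⇒ order 1.

1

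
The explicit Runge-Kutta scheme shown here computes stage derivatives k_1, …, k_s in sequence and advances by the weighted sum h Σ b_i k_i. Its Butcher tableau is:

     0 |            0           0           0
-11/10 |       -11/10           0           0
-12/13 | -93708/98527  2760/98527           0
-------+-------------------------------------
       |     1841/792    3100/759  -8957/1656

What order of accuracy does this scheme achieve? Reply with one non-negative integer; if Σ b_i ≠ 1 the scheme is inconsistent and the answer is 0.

b = (1841/792, 3100/759, -8957/1656)
c = (0, -11/10, -12/13)
Ac = (0, 0, -276/8957)
Σ b_i: 1841/792·1 + 3100/759·1 + (-8957/1656)·1 = 1 ✓
b·c: 3100/759·(-11/10) + (-8957/1656)·(-12/13) = 1/2 ✓
b·c²: 3100/759·121/100 + (-8957/1656)·144/169 = 1/3 ✓
b·Ac: (-8957/1656)·(-276/8957) = 1/6 ✓; 3 stages ⇒ order 3.

3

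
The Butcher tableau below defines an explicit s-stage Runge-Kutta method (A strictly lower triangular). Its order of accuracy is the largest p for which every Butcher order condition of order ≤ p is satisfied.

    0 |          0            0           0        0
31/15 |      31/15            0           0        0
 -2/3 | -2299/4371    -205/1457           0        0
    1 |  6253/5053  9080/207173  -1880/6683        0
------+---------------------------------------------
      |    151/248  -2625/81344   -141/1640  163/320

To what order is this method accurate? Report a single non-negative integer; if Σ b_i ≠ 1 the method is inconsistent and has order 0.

4

b = (151/248, -2625/81344, -141/1640, 163/320)
c = (0, 31/15, -2/3, 1)
Ac = (0, 0, -41/141, 136/489)
Σ b_i: 151/248·1 + (-2625/81344)·1 + (-141/1640)·1 + 163/320·1 = 1 ✓
b·c: (-2625/81344)·31/15 + (-141/1640)·(-2/3) + 163/320·1 = 1/2 ✓
b·c²: (-2625/81344)·961/225 + (-141/1640)·4/9 + 163/320·1 = 1/3 ✓
b·Ac: (-141/1640)·(-41/141) + 163/320·136/489 = 1/6 ✓
b·c³: (-2625/81344)·29791/3375 + (-141/1640)·(-8/27) + 163/320·1 = 1/4 ✓
b·(c∘Ac): (-141/1640)·82/423 + 163/320·136/489 = 1/8 ✓
b·Ac²: (-141/1640)·(-1271/2115) + 163/320·152/2445 = 1/12 ✓
b·A²c: 163/320·40/489 = 1/24 ✓; 4 stages ⇒ order 4.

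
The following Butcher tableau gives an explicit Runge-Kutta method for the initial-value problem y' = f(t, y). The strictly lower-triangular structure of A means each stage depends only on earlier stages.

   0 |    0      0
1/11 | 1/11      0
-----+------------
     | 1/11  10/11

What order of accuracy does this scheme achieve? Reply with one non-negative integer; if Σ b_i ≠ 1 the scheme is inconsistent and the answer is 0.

b = (1/11, 10/11)
c = (0, 1/11)
Σ b_i: 1/11·1 + 10/11·1 = 1 ✓
b·c: 10/11·1/11 = 10/121 ≠ 1/2 ⇒ order 1.

1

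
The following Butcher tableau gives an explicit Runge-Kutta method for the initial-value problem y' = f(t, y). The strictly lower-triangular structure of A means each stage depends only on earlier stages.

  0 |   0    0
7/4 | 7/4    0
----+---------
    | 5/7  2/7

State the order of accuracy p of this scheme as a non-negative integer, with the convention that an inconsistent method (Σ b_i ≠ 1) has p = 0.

b = (5/7, 2/7)
c = (0, 7/4)
Σ b_i: 5/7·1 + 2/7·1 = 1 ✓
b·c: 2/7·7/4 = 1/2 ✓; 2 stages ⇒ order 2.

2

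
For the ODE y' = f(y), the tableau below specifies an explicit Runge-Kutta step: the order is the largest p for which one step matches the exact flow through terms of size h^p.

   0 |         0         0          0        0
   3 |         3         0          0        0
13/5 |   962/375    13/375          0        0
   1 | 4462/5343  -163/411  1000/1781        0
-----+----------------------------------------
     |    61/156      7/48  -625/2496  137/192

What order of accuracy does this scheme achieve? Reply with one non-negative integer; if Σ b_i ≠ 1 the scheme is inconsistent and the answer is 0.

4

b = (61/156, 7/48, -625/2496, 137/192)
c = (0, 3, 13/5, 1)
Ac = (0, 0, 13/125, 37/137)
Σ b_i: 61/156·1 + 7/48·1 + (-625/2496)·1 + 137/192·1 = 1 ✓
b·c: 7/48·3 + (-625/2496)·13/5 + 137/192·1 = 1/2 ✓
b·c²: 7/48·9 + (-625/2496)·169/25 + 137/192·1 = 1/3 ✓
b·Ac: (-625/2496)·13/125 + 137/192·37/137 = 1/6 ✓
b·c³: 7/48·27 + (-625/2496)·2197/125 + 137/192·1 = 1/4 ✓
b·(c∘Ac): (-625/2496)·169/625 + 137/192·37/137 = 1/8 ✓
b·Ac²: (-625/2496)·39/125 + 137/192·31/137 = 1/12 ✓
b·A²c: 137/192·8/137 = 1/24 ✓; 4 stages ⇒ order 4.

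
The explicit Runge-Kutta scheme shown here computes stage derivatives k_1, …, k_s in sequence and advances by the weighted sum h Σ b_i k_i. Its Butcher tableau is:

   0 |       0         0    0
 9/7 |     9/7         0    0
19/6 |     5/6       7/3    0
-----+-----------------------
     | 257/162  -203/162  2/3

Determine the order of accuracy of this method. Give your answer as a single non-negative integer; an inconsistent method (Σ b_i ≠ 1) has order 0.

2

b = (257/162, -203/162, 2/3)
c = (0, 9/7, 19/6)
Ac = (0, 0, 3)
Σ b_i: 257/162·1 + (-203/162)·1 + 2/3·1 = 1 ✓
b·c: (-203/162)·9/7 + 2/3·19/6 = 1/2 ✓
b·c²: (-203/162)·81/49 + 2/3·361/36 = 872/189 ≠ 1/3 ⇒ order 2.
b·Ac: 2/3·3 = 2 ≠ 1/6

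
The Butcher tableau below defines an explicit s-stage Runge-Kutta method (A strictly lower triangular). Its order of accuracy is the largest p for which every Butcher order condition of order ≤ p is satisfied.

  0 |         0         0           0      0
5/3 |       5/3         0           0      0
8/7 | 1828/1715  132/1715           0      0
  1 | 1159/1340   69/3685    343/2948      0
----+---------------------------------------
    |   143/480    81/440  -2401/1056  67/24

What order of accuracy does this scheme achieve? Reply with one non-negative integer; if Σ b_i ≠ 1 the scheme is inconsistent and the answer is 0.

4

b = (143/480, 81/440, -2401/1056, 67/24)
c = (0, 5/3, 8/7, 1)
Ac = (0, 0, 44/343, 11/67)
Σ b_i: 143/480·1 + 81/440·1 + (-2401/1056)·1 + 67/24·1 = 1 ✓
b·c: 81/440·5/3 + (-2401/1056)·8/7 + 67/24·1 = 1/2 ✓
b·c²: 81/440·25/9 + (-2401/1056)·64/49 + 67/24·1 = 1/3 ✓
b·Ac: (-2401/1056)·44/343 + 67/24·11/67 = 1/6 ✓
b·c³: 81/440·125/27 + (-2401/1056)·512/343 + 67/24·1 = 1/4 ✓
b·(c∘Ac): (-2401/1056)·352/2401 + 67/24·11/67 = 1/8 ✓
b·Ac²: (-2401/1056)·220/1029 + 67/24·41/201 = 1/12 ✓
b·A²c: 67/24·1/67 = 1/24 ✓; 4 stages ⇒ order 4.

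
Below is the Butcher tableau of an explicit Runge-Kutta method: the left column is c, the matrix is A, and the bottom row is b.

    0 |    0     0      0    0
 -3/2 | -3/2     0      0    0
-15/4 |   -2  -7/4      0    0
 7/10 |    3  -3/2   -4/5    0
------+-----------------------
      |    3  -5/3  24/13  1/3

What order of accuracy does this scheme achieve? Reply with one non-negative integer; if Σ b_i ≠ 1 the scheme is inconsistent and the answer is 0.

b = (3, -5/3, 24/13, 1/3)
c = (0, -3/2, -15/4, 7/10)
Ac = (0, 0, 21/8, 21/4)
Σ b_i: 3·1 + (-5/3)·1 + 24/13·1 + 1/3·1 = 137/39 ≠ 1 ⇒ order 0.

0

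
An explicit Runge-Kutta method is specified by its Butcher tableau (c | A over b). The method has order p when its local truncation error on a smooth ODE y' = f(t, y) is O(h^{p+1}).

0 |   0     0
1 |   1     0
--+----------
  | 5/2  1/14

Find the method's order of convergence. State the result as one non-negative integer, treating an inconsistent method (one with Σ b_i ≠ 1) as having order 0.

b = (5/2, 1/14)
c = (0, 1)
Σ b_i: 5/2·1 + 1/14·1 = 18/7 ≠ 1 ⇒ order 0.

0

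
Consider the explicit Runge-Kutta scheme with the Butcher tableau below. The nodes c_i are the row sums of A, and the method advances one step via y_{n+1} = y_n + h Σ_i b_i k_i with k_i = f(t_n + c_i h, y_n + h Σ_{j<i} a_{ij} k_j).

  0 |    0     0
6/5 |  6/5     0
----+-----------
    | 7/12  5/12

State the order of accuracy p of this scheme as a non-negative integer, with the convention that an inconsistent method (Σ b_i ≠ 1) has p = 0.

2

b = (7/12, 5/12)
c = (0, 6/5)
Σ b_i: 7/12·1 + 5/12·1 = 1 ✓
b·c: 5/12·6/5 = 1/2 ✓; 2 stages ⇒ order 2.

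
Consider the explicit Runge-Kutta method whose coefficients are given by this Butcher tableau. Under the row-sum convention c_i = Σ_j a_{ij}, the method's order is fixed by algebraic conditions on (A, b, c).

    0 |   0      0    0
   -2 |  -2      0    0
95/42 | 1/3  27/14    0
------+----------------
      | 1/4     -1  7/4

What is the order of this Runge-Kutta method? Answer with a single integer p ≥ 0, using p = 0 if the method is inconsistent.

1

b = (1/4, -1, 7/4)
c = (0, -2, 95/42)
Ac = (0, 0, -27/7)
Σ b_i: 1/4·1 + (-1)·1 + 7/4·1 = 1 ✓
b·c: (-1)·(-2) + 7/4·95/42 = 143/24 ≠ 1/2 ⇒ order 1.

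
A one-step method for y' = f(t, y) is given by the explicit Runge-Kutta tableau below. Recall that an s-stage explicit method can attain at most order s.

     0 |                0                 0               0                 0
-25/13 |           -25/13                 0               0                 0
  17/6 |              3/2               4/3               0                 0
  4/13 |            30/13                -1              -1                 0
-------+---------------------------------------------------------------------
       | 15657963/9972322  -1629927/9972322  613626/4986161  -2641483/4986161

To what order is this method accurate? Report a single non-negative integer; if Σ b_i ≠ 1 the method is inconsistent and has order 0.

b = (15657963/9972322, -1629927/9972322, 613626/4986161, -2641483/4986161)
c = (0, -25/13, 17/6, 4/13)
Ac = (0, 0, -100/39, -71/78)
Σ b_i: 15657963/9972322·1 + (-1629927/9972322)·1 + 613626/4986161·1 + (-2641483/4986161)·1 = 1 ✓
b·c: (-1629927/9972322)·(-25/13) + 613626/4986161·17/6 + (-2641483/4986161)·4/13 = 1/2 ✓
b·c²: (-1629927/9972322)·625/169 + 613626/4986161·289/36 + (-2641483/4986161)·16/169 = 1/3 ✓
b·Ac: 613626/4986161·(-100/39) + (-2641483/4986161)·(-71/78) = 1/6 ✓
b·c³: (-1629927/9972322)·(-15625/2197) + 613626/4986161·4913/216 + (-2641483/4986161)·64/2197 = 119709996173/30335803524 ≠ 1/4 ⇒ order 3.
b·(c∘Ac): 613626/4986161·(-850/117) + (-2641483/4986161)·(-142/507) = -145007578/194460279 ≠ 1/8
b·Ac²: 613626/4986161·2500/507 + (-2641483/4986161)·(-71341/6084) = 15911909131/2333523348 ≠ 1/12
b·A²c: (-2641483/4986161)·100/39 = -20319100/14958483 ≠ 1/24

3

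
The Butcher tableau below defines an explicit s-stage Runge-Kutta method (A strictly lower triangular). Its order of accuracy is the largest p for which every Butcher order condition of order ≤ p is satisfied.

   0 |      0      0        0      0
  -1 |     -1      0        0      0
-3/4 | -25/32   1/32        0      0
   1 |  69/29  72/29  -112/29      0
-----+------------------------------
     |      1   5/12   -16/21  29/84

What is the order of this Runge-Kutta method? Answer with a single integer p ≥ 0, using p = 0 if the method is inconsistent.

4

b = (1, 5/12, -16/21, 29/84)
c = (0, -1, -3/4, 1)
Ac = (0, 0, -1/32, 12/29)
Σ b_i: 1·1 + 5/12·1 + (-16/21)·1 + 29/84·1 = 1 ✓
b·c: 5/12·(-1) + (-16/21)·(-3/4) + 29/84·1 = 1/2 ✓
b·c²: 5/12·1 + (-16/21)·9/16 + 29/84·1 = 1/3 ✓
b·Ac: (-16/21)·(-1/32) + 29/84·12/29 = 1/6 ✓
b·c³: 5/12·(-1) + (-16/21)·(-27/64) + 29/84·1 = 1/4 ✓
b·(c∘Ac): (-16/21)·3/128 + 29/84·12/29 = 1/8 ✓
b·Ac²: (-16/21)·1/32 + 29/84·9/29 = 1/12 ✓
b·A²c: 29/84·7/58 = 1/24 ✓; 4 stages ⇒ order 4.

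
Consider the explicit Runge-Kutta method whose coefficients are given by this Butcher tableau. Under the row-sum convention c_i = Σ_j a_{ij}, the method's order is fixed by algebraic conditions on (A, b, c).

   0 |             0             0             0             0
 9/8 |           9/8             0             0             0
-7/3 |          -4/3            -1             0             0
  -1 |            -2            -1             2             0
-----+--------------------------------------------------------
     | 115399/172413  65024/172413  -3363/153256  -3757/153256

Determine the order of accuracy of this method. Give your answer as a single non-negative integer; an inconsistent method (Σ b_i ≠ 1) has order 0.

3

b = (115399/172413, 65024/172413, -3363/153256, -3757/153256)
c = (0, 9/8, -7/3, -1)
Ac = (0, 0, -9/8, -139/24)
Σ b_i: 115399/172413·1 + 65024/172413·1 + (-3363/153256)·1 + (-3757/153256)·1 = 1 ✓
b·c: 65024/172413·9/8 + (-3363/153256)·(-7/3) + (-3757/153256)·(-1) = 1/2 ✓
b·c²: 65024/172413·81/64 + (-3363/153256)·49/9 + (-3757/153256)·1 = 1/3 ✓
b·Ac: (-3363/153256)·(-9/8) + (-3757/153256)·(-139/24) = 1/6 ✓
b·c³: 65024/172413·729/512 + (-3363/153256)·(-343/27) + (-3757/153256)·(-1) = 289745/344826 ≠ 1/4 ⇒ order 3.
b·(c∘Ac): (-3363/153256)·21/8 + (-3757/153256)·139/24 = -183523/919536 ≠ 1/8
b·Ac²: (-3363/153256)·(-81/64) + (-3757/153256)·5543/576 = -1148339/5517216 ≠ 1/12
b·A²c: (-3757/153256)·(-9/4) = 33813/613024 ≠ 1/24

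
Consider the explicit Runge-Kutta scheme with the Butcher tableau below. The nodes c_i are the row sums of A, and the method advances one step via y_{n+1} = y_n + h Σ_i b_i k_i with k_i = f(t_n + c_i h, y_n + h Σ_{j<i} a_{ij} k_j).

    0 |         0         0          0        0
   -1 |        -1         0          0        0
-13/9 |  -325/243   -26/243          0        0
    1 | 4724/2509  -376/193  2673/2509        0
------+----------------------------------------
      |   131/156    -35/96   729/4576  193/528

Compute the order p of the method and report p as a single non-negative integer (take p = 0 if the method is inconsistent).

4

b = (131/156, -35/96, 729/4576, 193/528)
c = (0, -1, -13/9, 1)
Ac = (0, 0, 26/243, 79/193)
Σ b_i: 131/156·1 + (-35/96)·1 + 729/4576·1 + 193/528·1 = 1 ✓
b·c: (-35/96)·(-1) + 729/4576·(-13/9) + 193/528·1 = 1/2 ✓
b·c²: (-35/96)·1 + 729/4576·169/81 + 193/528·1 = 1/3 ✓
b·Ac: 729/4576·26/243 + 193/528·79/193 = 1/6 ✓
b·c³: (-35/96)·(-1) + 729/4576·(-2197/729) + 193/528·1 = 1/4 ✓
b·(c∘Ac): 729/4576·(-338/2187) + 193/528·79/193 = 1/8 ✓
b·Ac²: 729/4576·(-26/243) + 193/528·53/193 = 1/12 ✓
b·A²c: 193/528·22/193 = 1/24 ✓; 4 stages ⇒ order 4.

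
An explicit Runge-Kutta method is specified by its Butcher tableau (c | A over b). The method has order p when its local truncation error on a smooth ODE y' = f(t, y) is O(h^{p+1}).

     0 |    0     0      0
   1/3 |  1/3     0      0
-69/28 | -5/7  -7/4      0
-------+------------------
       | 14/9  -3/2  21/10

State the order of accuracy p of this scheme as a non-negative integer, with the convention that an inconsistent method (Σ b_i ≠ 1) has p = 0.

0

b = (14/9, -3/2, 21/10)
c = (0, 1/3, -69/28)
Ac = (0, 0, -7/12)
Σ b_i: 14/9·1 + (-3/2)·1 + 21/10·1 = 97/45 ≠ 1 ⇒ order 0.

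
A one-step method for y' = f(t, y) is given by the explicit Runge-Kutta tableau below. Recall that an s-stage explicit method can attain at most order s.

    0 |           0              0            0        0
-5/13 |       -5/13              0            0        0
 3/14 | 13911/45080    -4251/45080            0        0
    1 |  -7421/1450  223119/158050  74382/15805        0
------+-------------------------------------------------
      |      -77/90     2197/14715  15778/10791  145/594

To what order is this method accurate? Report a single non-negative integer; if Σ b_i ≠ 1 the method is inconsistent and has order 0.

4

b = (-77/90, 2197/14715, 15778/10791, 145/594)
c = (0, -5/13, 3/14, 1)
Ac = (0, 0, 327/9016, 27/58)
Σ b_i: (-77/90)·1 + 2197/14715·1 + 15778/10791·1 + 145/594·1 = 1 ✓
b·c: 2197/14715·(-5/13) + 15778/10791·3/14 + 145/594·1 = 1/2 ✓
b·c²: 2197/14715·25/169 + 15778/10791·9/196 + 145/594·1 = 1/3 ✓
b·Ac: 15778/10791·327/9016 + 145/594·27/58 = 1/6 ✓
b·c³: 2197/14715·(-125/2197) + 15778/10791·27/2744 + 145/594·1 = 1/4 ✓
b·(c∘Ac): 15778/10791·981/126224 + 145/594·27/58 = 1/8 ✓
b·Ac²: 15778/10791·(-1635/117208) + 145/594·801/1885 = 1/12 ✓
b·A²c: 145/594·99/580 = 1/24 ✓; 4 stages ⇒ order 4.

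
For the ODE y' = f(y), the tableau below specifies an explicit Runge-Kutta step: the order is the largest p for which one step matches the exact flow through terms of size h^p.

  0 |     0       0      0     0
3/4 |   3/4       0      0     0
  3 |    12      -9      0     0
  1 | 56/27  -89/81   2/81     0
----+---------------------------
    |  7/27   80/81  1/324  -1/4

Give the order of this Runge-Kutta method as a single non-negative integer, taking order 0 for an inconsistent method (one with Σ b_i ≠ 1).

b = (7/27, 80/81, 1/324, -1/4)
c = (0, 3/4, 3, 1)
Ac = (0, 0, -27/4, -3/4)
Σ b_i: 7/27·1 + 80/81·1 + 1/324·1 + (-1/4)·1 = 1 ✓
b·c: 80/81·3/4 + 1/324·3 + (-1/4)·1 = 1/2 ✓
b·c²: 80/81·9/16 + 1/324·9 + (-1/4)·1 = 1/3 ✓
b·Ac: 1/324·(-27/4) + (-1/4)·(-3/4) = 1/6 ✓
b·c³: 80/81·27/64 + 1/324·27 + (-1/4)·1 = 1/4 ✓
b·(c∘Ac): 1/324·(-81/4) + (-1/4)·(-3/4) = 1/8 ✓
b·Ac²: 1/324·(-81/16) + (-1/4)·(-19/48) = 1/12 ✓
b·A²c: (-1/4)·(-1/6) = 1/24 ✓; 4 stages ⇒ order 4.

4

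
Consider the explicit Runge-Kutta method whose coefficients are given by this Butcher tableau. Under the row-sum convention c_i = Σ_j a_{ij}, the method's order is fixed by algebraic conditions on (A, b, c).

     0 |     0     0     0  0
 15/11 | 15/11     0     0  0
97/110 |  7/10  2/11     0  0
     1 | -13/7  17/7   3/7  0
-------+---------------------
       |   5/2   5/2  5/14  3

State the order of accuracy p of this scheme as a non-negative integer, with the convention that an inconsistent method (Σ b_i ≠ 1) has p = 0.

0

b = (5/2, 5/2, 5/14, 3)
c = (0, 15/11, 97/110, 1)
Ac = (0, 0, 30/121, 2841/770)
Σ b_i: 5/2·1 + 5/2·1 + 5/14·1 + 3·1 = 117/14 ≠ 1 ⇒ order 0.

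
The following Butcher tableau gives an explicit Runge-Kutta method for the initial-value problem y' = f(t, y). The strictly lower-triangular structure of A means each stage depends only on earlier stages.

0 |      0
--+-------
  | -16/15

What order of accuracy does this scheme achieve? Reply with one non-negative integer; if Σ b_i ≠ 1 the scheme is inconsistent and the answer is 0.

b = (-16/15)
c = (0)
Σ b_i: (-16/15)·1 = -16/15 ≠ 1 ⇒ order 0.

0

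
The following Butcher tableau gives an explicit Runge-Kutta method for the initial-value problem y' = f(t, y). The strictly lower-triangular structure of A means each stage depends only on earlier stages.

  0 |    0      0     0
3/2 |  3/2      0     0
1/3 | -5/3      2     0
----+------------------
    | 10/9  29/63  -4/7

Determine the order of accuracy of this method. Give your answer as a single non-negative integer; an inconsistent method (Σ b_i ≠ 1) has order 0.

b = (10/9, 29/63, -4/7)
c = (0, 3/2, 1/3)
Ac = (0, 0, 3)
Σ b_i: 10/9·1 + 29/63·1 + (-4/7)·1 = 1 ✓
b·c: 29/63·3/2 + (-4/7)·1/3 = 1/2 ✓
b·c²: 29/63·9/4 + (-4/7)·1/9 = 35/36 ≠ 1/3 ⇒ order 2.
b·Ac: (-4/7)·3 = -12/7 ≠ 1/6

2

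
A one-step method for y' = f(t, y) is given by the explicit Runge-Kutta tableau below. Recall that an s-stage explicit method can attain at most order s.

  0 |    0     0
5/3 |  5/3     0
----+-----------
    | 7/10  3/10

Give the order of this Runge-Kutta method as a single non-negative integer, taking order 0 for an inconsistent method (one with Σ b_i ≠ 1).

b = (7/10, 3/10)
c = (0, 5/3)
Σ b_i: 7/10·1 + 3/10·1 = 1 ✓
b·c: 3/10·5/3 = 1/2 ✓; 2 stages ⇒ order 2.

2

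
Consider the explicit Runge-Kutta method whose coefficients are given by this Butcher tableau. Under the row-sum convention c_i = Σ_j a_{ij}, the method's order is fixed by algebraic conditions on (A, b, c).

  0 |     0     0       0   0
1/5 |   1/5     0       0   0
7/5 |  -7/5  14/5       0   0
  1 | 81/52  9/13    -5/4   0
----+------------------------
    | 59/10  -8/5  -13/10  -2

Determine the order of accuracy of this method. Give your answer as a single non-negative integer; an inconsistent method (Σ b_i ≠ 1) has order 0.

b = (59/10, -8/5, -13/10, -2)
c = (0, 1/5, 7/5, 1)
Ac = (0, 0, 14/25, -419/260)
Σ b_i: 59/10·1 + (-8/5)·1 + (-13/10)·1 + (-2)·1 = 1 ✓
b·c: (-8/5)·1/5 + (-13/10)·7/5 + (-2)·1 = -207/50 ≠ 1/2 ⇒ order 1.

1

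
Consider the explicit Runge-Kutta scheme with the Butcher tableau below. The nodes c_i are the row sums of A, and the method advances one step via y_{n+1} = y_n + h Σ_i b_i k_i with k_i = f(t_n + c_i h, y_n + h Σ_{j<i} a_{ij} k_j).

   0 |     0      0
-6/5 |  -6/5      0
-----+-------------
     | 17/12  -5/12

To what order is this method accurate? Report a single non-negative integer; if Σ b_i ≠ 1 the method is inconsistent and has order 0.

b = (17/12, -5/12)
c = (0, -6/5)
Σ b_i: 17/12·1 + (-5/12)·1 = 1 ✓
b·c: (-5/12)·(-6/5) = 1/2 ✓; 2 stages ⇒ order 2.

2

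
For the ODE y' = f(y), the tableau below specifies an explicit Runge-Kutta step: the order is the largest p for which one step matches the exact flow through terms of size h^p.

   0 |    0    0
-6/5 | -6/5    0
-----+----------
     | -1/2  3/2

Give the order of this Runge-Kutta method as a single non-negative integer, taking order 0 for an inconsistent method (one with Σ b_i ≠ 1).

1

b = (-1/2, 3/2)
c = (0, -6/5)
Σ b_i: (-1/2)·1 + 3/2·1 = 1 ✓
b·c: 3/2·(-6/5) = -9/5 ≠ 1/2 ⇒ order 1.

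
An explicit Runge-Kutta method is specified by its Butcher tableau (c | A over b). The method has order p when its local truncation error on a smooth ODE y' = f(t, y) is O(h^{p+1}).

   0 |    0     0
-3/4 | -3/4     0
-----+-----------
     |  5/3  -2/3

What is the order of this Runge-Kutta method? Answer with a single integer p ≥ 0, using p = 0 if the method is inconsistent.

b = (5/3, -2/3)
c = (0, -3/4)
Σ b_i: 5/3·1 + (-2/3)·1 = 1 ✓
b·c: (-2/3)·(-3/4) = 1/2 ✓; 2 stages ⇒ order 2.

2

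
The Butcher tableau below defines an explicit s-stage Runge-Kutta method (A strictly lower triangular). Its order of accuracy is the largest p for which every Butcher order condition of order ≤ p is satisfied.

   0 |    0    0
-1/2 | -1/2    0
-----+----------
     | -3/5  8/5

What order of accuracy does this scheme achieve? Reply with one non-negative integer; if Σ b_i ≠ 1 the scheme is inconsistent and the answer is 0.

1

b = (-3/5, 8/5)
c = (0, -1/2)
Σ b_i: (-3/5)·1 + 8/5·1 = 1 ✓
b·c: 8/5·(-1/2) = -4/5 ≠ 1/2 ⇒ order 1.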